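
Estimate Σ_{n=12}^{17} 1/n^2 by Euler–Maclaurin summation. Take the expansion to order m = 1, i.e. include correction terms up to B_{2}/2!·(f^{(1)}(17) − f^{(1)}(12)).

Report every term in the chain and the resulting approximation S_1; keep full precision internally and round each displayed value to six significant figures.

The integral term ∫_12^17 1/x^2 dx = 0.0245098.
Boundary: ½(f(12) + f(17)) = ½(0.00694444 + 0.00346021) = 0.00520233.
Integral + boundary = 0.0297121.
k=1: B_{2}/(2)! × [f^{(1)}(17) − f^{(1)}(12)] = 1/12 × (-0.000407083 − (-0.00115741)) = 6.25270e-05.

S_1 ≈ 0.0297747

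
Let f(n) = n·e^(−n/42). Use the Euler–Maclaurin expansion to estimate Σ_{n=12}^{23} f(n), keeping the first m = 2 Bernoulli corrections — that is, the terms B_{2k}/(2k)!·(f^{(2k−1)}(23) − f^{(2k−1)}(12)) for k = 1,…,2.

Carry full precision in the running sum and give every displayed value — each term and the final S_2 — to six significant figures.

S_2 ≈ 136.660

The integral term ∫_12^23 x·e^(−x/42) dx = 125.523.
Endpoint term: (f(12) + f(23))/2 = (9.01773 + 13.3015)/2 = 11.1596.
Integral + boundary = 136.682.
k=1: B_{2}/(2)! × [f^{(1)}(23) − f^{(1)}(12)] = 1/12 × (0.261623 − 0.536769) = -0.0229289.
Running total after k=1: 136.660.
k=2: B_{4}/(4)! × [f^{(3)}(23) − f^{(3)}(12)] = −1/720 × (0.000804010 − 0.00115631) = 4.89300e-07.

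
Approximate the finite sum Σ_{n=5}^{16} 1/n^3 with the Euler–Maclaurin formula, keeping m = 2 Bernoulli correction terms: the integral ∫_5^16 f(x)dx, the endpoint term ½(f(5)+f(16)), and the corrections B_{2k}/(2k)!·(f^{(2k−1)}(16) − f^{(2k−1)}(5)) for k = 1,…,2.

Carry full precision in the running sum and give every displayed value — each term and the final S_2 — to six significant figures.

S_2 ≈ 0.0225598

The integral term ∫_5^16 1/x^3 dx = 0.0180469.
Endpoint term: (f(5) + f(16))/2 = (0.00800000 + 0.000244141)/2 = 0.00412207.
Integral + boundary = 0.0221689.
k=1: B_{2}/(2)! × [f^{(1)}(16) − f^{(1)}(5)] = 1/12 × (-4.57764e-05 − (-0.00480000)) = 0.000396185.
Running total after k=1: 0.0225651.
k=2: B_{4}/(4)! × [f^{(3)}(16) − f^{(3)}(5)] = −1/720 × (-3.57628e-06 − (-0.00384000)) = -5.32837e-06.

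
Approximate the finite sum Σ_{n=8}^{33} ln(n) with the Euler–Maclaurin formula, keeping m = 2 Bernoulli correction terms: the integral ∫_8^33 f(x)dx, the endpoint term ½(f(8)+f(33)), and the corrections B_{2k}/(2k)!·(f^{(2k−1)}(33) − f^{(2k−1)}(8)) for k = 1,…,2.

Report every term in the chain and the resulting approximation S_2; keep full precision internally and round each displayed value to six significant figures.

S_2 ≈ 76.5293

The integral term ∫_8^33 ln(x) dx = 73.7492.
Boundary: ½(f(8) + f(33)) = ½(2.07944 + 3.49651) = 2.78797.
Running total after boundary: 76.5372.
Order-1 term: 1/12 · (0.0303030 − 0.125000) = -0.00789141.
Partial sum through k=1: 76.5293.
Order-2 term: −1/720 · (5.56529e-05 − 0.00390625) = 5.34805e-06.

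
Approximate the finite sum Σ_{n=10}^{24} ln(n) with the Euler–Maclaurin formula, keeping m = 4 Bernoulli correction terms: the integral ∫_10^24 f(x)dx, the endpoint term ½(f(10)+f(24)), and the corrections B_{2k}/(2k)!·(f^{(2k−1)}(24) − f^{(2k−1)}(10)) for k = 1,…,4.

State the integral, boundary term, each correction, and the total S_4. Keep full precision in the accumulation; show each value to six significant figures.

S_4 ≈ 41.9829

∫_10^24 ln(x) dx evaluates to 39.2474.
Boundary: ½(f(10) + f(24)) = ½(2.30259 + 3.17805) = 2.74032.
Running total after boundary: 41.9878.
Correction k=1: B_{2}/2! · (f^{(1)}(24) − f^{(1)}(10)) = 1/12 · (0.0416667 − 0.100000) = -0.00486111.
Running total after k=1: 41.9829.
Correction k=2: B_{4}/4! · (f^{(3)}(24) − f^{(3)}(10)) = −1/720 · (0.000144676 − 0.00200000) = 2.57684e-06.
Running total after k=2: 41.9829.
Correction k=3: B_{6}/6! · (f^{(5)}(24) − f^{(5)}(10)) = 1/30240 · (3.01408e-06 − 0.000240000) = -7.83684e-09.
Running total after k=3: 41.9829.
Correction k=4: B_{8}/8! · (f^{(7)}(24) − f^{(7)}(10)) = −1/1209600 · (1.56983e-07 − 7.20000e-05) = 5.93940e-11.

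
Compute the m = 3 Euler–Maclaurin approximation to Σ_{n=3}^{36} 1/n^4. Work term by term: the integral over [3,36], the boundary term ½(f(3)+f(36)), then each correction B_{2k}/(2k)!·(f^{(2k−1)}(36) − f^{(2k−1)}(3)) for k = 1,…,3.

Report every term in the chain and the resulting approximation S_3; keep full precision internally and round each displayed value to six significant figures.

The integral term ∫_3^36 1/x^4 dx = 0.0123385.
Endpoint term: (f(3) + f(36))/2 = (0.0123457 + 5.95374e-07)/2 = 0.00617314.
So far: 0.0185117.
k=1: B_{2}/(2)! × [f^{(1)}(36) − f^{(1)}(3)] = 1/12 × (-6.61527e-08 − (-0.0164609)) = 0.00137174.
Partial sum through k=1: 0.0198834.
k=2: B_{4}/(4)! × [f^{(3)}(36) − f^{(3)}(3)] = −1/720 × (-1.53131e-09 − (-0.0548697)) = -7.62079e-05.
Partial sum through k=2: 0.0198072.
k=3: B_{6}/(6)! × [f^{(5)}(36) − f^{(5)}(3)] = 1/30240 × (-6.61678e-11 − (-0.341411)) = 1.12901e-05.

S_3 ≈ 0.0198185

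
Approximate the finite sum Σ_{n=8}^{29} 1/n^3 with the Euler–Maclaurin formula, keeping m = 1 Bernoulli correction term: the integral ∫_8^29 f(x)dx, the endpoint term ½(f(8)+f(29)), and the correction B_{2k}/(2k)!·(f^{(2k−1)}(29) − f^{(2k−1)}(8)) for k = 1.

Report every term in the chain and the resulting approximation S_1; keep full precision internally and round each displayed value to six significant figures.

S_1 ≈ 0.00827571

The integral term ∫_8^29 1/x^3 dx = 0.00721797.
Endpoint term: (f(8) + f(29))/2 = (0.00195312 + 4.10021e-05)/2 = 0.000997064.
Integral + boundary = 0.00821503.
Order-1 term: 1/12 · (-4.24160e-06 − (-0.000732422)) = 6.06817e-05.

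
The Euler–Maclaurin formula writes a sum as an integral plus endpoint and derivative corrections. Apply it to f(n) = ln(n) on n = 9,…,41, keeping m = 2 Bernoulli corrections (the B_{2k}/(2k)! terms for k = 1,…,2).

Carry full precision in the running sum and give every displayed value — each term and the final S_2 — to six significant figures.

∫_9^41 ln(x) dx evaluates to 100.481.
½[f(9) + f(41)] = ½[2.19722 + 3.71357] = 2.95540.
So far: 103.437.
Order-1 term: 1/12 · (0.0243902 − 0.111111) = -0.00722674.
Running total after k=1: 103.430.
Order-2 term: −1/720 · (2.90187e-05 − 0.00274348) = 3.77009e-06.

S_2 ≈ 103.430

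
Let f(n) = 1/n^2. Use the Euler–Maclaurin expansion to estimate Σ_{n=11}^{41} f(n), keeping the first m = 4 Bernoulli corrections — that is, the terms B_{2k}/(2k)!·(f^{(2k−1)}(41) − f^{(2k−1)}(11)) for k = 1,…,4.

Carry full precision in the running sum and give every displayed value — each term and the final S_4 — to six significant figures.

∫_11^41 1/x^2 dx evaluates to 0.0665188.
Endpoint term: (f(11) + f(41))/2 = (0.00826446 + 0.000594884)/2 = 0.00442967.
Integral + boundary = 0.0709485.
k=1: B_{2}/(2)! × [f^{(1)}(41) − f^{(1)}(11)] = 1/12 × (-2.90187e-05 − (-0.00150263)) = 0.000122801.
Running total after k=1: 0.0710713.
k=2: B_{4}/(4)! × [f^{(3)}(41) − f^{(3)}(11)] = −1/720 × (-2.07153e-07 − (-0.000149021)) = -2.06686e-07.
Running total after k=2: 0.0710711.
k=3: B_{6}/(6)! × [f^{(5)}(41) − f^{(5)}(11)] = 1/30240 × (-3.69697e-09 − (-3.69474e-05)) = 1.22168e-09.
Running total after k=3: 0.0710711.
k=4: B_{8}/(8)! × [f^{(7)}(41) − f^{(7)}(11)] = −1/1209600 × (-1.23159e-10 − (-1.70996e-05)) = -1.41365e-11.

S_4 ≈ 0.0710711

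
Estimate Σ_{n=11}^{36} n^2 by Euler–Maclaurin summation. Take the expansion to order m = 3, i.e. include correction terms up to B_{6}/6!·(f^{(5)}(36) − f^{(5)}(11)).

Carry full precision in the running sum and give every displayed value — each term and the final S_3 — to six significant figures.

S_3 ≈ 15821.0

∫_11^36 x^2 dx evaluates to 15108.3.
Endpoint term: (f(11) + f(36))/2 = (121.000 + 1296.00)/2 = 708.500.
Integral + boundary = 15816.8.
Order-1 term: 1/12 · (72.0000 − 22.0000) = 4.16667.
Running total after k=1: 15821.0.
Order-2 term: −1/720 · (0.00000 − 0.00000) = 0.00000.
Running total after k=2: 15821.0.
Order-3 term: 1/30240 · (0.00000 − 0.00000) = 0.00000.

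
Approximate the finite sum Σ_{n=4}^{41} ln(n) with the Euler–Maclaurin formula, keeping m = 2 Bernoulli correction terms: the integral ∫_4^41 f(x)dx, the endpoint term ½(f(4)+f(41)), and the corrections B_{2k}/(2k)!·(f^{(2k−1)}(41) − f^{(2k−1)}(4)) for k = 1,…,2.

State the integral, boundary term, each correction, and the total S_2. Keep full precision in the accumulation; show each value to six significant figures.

S_2 ≈ 112.242

Integral: ∫_4^41 ln(x) dx = 109.711.
½[f(4) + f(41)] = ½[1.38629 + 3.71357] = 2.54993.
Integral + boundary = 112.261.
k=1: B_{2}/(2)! × [f^{(1)}(41) − f^{(1)}(4)] = 1/12 × (0.0243902 − 0.250000) = -0.0188008.
Running total after k=1: 112.242.
k=2: B_{4}/(4)! × [f^{(3)}(41) − f^{(3)}(4)] = −1/720 × (2.90187e-05 − 0.0312500) = 4.33625e-05.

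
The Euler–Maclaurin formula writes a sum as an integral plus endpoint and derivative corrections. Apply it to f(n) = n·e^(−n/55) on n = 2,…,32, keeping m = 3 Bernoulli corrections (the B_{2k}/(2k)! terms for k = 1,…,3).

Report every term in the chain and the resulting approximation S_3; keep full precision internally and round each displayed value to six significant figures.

S_3 ≈ 358.649

The integral term ∫_2^32 x·e^(−x/55) dx = 348.801.
Endpoint term: (f(2) + f(32))/2 = (1.92858 + 17.8842)/2 = 9.90639.
Integral + boundary = 358.707.
k=1: B_{2}/(2)! × [f^{(1)}(32) − f^{(1)}(2)] = 1/12 × (0.233714 − 0.929225) = -0.0579592.
Partial sum through k=1: 358.649.
k=2: B_{4}/(4)! × [f^{(3)}(32) − f^{(3)}(2)] = −1/720 × (0.000446769 − 0.000944728) = 6.91610e-07.
Partial sum through k=2: 358.649.
k=3: B_{6}/(6)! × [f^{(5)}(32) − f^{(5)}(2)] = 1/30240 × (2.69844e-07 − 5.23066e-07) = -8.37376e-12.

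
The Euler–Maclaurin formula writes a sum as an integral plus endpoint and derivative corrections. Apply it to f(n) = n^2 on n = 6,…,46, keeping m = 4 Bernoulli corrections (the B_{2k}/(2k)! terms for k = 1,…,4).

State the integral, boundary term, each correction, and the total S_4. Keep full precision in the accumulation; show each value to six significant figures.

Integral: ∫_6^46 x^2 dx = 32373.3.
Boundary: ½(f(6) + f(46)) = ½(36.0000 + 2116.00) = 1076.00.
Running total after boundary: 33449.3.
Order-1 term: 1/12 · (92.0000 − 12.0000) = 6.66667.
Partial sum through k=1: 33456.0.
Order-2 term: −1/720 · (0.00000 − 0.00000) = 0.00000.
Partial sum through k=2: 33456.0.
Order-3 term: 1/30240 · (0.00000 − 0.00000) = 0.00000.
Partial sum through k=3: 33456.0.
Order-4 term: −1/1209600 · (0.00000 − 0.00000) = 0.00000.

S_4 ≈ 33456.0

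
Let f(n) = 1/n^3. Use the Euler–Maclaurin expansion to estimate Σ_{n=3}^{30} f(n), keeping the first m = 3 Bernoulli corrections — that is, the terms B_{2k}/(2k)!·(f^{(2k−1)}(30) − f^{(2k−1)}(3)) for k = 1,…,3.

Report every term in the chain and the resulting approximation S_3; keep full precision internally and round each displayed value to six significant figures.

Integral: ∫_3^30 1/x^3 dx = 0.0550000.
Boundary: ½(f(3) + f(30)) = ½(0.0370370 + 3.70370e-05) = 0.0185370.
Integral + boundary = 0.0735370.
k=1: B_{2}/(2)! × [f^{(1)}(30) − f^{(1)}(3)] = 1/12 × (-3.70370e-06 − (-0.0370370)) = 0.00308611.
Partial sum through k=1: 0.0766231.
k=2: B_{4}/(4)! × [f^{(3)}(30) − f^{(3)}(3)] = −1/720 × (-8.23045e-08 − (-0.0823045)) = -0.000114312.
Partial sum through k=2: 0.0765088.
k=3: B_{6}/(6)! × [f^{(5)}(30) − f^{(5)}(3)] = 1/30240 × (-3.84088e-09 − (-0.384088)) = 1.27013e-05.

S_3 ≈ 0.0765215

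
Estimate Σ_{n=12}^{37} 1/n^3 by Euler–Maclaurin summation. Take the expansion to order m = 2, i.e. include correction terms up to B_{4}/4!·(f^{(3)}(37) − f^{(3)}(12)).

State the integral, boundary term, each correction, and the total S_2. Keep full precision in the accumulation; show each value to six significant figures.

∫_12^37 1/x^3 dx evaluates to 0.00310699.
Boundary: ½(f(12) + f(37)) = ½(0.000578704 + 1.97422e-05) = 0.000299223.
Integral + boundary = 0.00340622.
k=1: B_{2}/(2)! × [f^{(1)}(37) − f^{(1)}(12)] = 1/12 × (-1.60072e-06 − (-0.000144676)) = 1.19229e-05.
After k=1: 0.00341814.
k=2: B_{4}/(4)! × [f^{(3)}(37) − f^{(3)}(12)] = −1/720 × (-2.33852e-08 − (-2.00939e-05)) = -2.78757e-08.

S_2 ≈ 0.00341811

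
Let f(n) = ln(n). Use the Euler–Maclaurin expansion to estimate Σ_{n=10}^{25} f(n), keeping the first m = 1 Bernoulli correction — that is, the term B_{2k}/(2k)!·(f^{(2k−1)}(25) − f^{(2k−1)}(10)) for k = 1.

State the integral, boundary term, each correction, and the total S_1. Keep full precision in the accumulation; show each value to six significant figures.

The integral term ∫_10^25 ln(x) dx = 42.4460.
½[f(10) + f(25)] = ½[2.30259 + 3.21888] = 2.76073.
Running total after boundary: 45.2068.
k=1: B_{2}/(2)! × [f^{(1)}(25) − f^{(1)}(10)] = 1/12 × (0.0400000 − 0.100000) = -0.00500000.

S_1 ≈ 45.2018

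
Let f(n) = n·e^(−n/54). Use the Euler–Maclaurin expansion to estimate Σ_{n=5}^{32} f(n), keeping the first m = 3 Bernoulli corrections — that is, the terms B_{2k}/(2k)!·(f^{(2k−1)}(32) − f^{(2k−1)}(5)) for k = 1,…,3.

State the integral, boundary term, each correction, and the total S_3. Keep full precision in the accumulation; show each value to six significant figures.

∫_5^32 x·e^(−x/54) dx evaluates to 336.615.
Boundary: ½(f(5) + f(32)) = ½(4.55782 + 17.6925) = 11.1252.
Running total after boundary: 347.740.
Order-1 term: 1/12 · (0.225252 − 0.827161) = -0.0501590.
Partial sum through k=1: 347.690.
Order-2 term: −1/720 · (0.000456460 − 0.000908879) = 6.28360e-07.
Partial sum through k=2: 347.690.
Order-3 term: 1/30240 · (2.86582e-07 − 5.26096e-07) = -7.92043e-12.

S_3 ≈ 347.690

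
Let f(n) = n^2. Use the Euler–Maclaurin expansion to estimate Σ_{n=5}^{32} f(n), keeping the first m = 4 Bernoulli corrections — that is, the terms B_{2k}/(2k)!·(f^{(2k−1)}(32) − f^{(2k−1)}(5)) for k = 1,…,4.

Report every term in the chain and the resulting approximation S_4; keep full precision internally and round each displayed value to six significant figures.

∫_5^32 x^2 dx evaluates to 10881.0.
½[f(5) + f(32)] = ½[25.0000 + 1024.00] = 524.500.
So far: 11405.5.
Order-1 term: 1/12 · (64.0000 − 10.0000) = 4.50000.
After k=1: 11410.0.
Order-2 term: −1/720 · (0.00000 − 0.00000) = 0.00000.
After k=2: 11410.0.
Order-3 term: 1/30240 · (0.00000 − 0.00000) = 0.00000.
After k=3: 11410.0.
Order-4 term: −1/1209600 · (0.00000 − 0.00000) = 0.00000.

S_4 ≈ 11410.0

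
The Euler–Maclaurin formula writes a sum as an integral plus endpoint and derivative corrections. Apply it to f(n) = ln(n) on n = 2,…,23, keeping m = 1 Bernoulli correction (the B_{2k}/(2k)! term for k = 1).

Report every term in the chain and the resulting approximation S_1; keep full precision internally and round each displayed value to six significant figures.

S_1 ≈ 51.6063

∫_2^23 ln(x) dx evaluates to 49.7301.
Boundary: ½(f(2) + f(23)) = ½(0.693147 + 3.13549) = 1.91432.
Integral + boundary = 51.6444.
Correction k=1: B_{2}/2! · (f^{(1)}(23) − f^{(1)}(2)) = 1/12 · (0.0434783 − 0.500000) = -0.0380435.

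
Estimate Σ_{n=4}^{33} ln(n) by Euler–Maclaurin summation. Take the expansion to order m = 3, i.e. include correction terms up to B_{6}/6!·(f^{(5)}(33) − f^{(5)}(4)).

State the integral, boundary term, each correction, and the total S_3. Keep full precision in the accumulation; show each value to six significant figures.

S_3 ≈ 83.2627

Integral: ∫_4^33 ln(x) dx = 80.8396.
Boundary: ½(f(4) + f(33)) = ½(1.38629 + 3.49651) = 2.44140.
So far: 83.2810.
k=1: B_{2}/(2)! × [f^{(1)}(33) − f^{(1)}(4)] = 1/12 × (0.0303030 − 0.250000) = -0.0183081.
Running total after k=1: 83.2627.
k=2: B_{4}/(4)! × [f^{(3)}(33) − f^{(3)}(4)] = −1/720 × (5.56529e-05 − 0.0312500) = 4.33255e-05.
Running total after k=2: 83.2627.
k=3: B_{6}/(6)! × [f^{(5)}(33) − f^{(5)}(4)] = 1/30240 × (6.13256e-07 − 0.0234375) = -7.75029e-07.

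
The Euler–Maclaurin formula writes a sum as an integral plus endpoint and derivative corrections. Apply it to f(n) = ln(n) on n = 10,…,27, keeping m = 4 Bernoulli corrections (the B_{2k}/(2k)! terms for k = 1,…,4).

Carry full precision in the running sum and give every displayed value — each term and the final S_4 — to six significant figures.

The integral term ∫_10^27 ln(x) dx = 48.9617.
Endpoint term: (f(10) + f(27))/2 = (2.30259 + 3.29584)/2 = 2.79921.
Integral + boundary = 51.7610.
k=1: B_{2}/(2)! × [f^{(1)}(27) − f^{(1)}(10)] = 1/12 × (0.0370370 − 0.100000) = -0.00524691.
After k=1: 51.7557.
k=2: B_{4}/(4)! × [f^{(3)}(27) − f^{(3)}(10)] = −1/720 × (0.000101611 − 0.00200000) = 2.63665e-06.
After k=2: 51.7557.
k=3: B_{6}/(6)! × [f^{(5)}(27) − f^{(5)}(10)] = 1/30240 × (1.67260e-06 − 0.000240000) = -7.88120e-09.
After k=3: 51.7557.
k=4: B_{8}/(8)! × [f^{(7)}(27) − f^{(7)}(10)] = −1/1209600 × (6.88313e-08 − 7.20000e-05) = 5.94669e-11.

S_4 ≈ 51.7557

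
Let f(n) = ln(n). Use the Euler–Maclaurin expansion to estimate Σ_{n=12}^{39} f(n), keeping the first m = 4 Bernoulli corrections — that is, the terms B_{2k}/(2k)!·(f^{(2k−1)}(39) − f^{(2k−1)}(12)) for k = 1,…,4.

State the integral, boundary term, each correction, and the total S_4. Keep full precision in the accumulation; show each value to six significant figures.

The integral term ∫_12^39 ln(x) dx = 86.0600.
½[f(12) + f(39)] = ½[2.48491 + 3.66356] = 3.07423.
Running total after boundary: 89.1343.
Correction k=1: B_{2}/2! · (f^{(1)}(39) − f^{(1)}(12)) = 1/12 · (0.0256410 − 0.0833333) = -0.00480769.
Running total after k=1: 89.1295.
Correction k=2: B_{4}/4! · (f^{(3)}(39) − f^{(3)}(12)) = −1/720 · (3.37160e-05 − 0.00115741) = 1.56068e-06.
Running total after k=2: 89.1295.
Correction k=3: B_{6}/6! · (f^{(5)}(39) − f^{(5)}(12)) = 1/30240 · (2.66004e-07 − 9.64506e-05) = -3.18071e-09.
Running total after k=3: 89.1295.
Correction k=4: B_{8}/8! · (f^{(7)}(39) − f^{(7)}(12)) = −1/1209600 · (5.24663e-09 − 2.00939e-05) = 1.66077e-11.

S_4 ≈ 89.1295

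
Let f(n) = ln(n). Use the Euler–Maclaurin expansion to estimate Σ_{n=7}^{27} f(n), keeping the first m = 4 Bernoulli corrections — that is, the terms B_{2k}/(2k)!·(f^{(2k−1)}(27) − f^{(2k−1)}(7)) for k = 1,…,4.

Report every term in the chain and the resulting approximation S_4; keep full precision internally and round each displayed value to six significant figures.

S_4 ≈ 57.9783

The integral term ∫_7^27 ln(x) dx = 55.3662.
Boundary: ½(f(7) + f(27)) = ½(1.94591 + 3.29584) = 2.62087.
Running total after boundary: 57.9871.
Order-1 term: 1/12 · (0.0370370 − 0.142857) = -0.00881834.
Partial sum through k=1: 57.9783.
Order-2 term: −1/720 · (0.000101611 − 0.00583090) = 7.95735e-06.
Partial sum through k=2: 57.9783.
Order-3 term: 1/30240 · (1.67260e-06 − 0.00142798) = -4.71661e-08.
Partial sum through k=3: 57.9783.
Order-4 term: −1/1209600 · (6.88313e-08 − 0.000874271) = 7.22720e-10.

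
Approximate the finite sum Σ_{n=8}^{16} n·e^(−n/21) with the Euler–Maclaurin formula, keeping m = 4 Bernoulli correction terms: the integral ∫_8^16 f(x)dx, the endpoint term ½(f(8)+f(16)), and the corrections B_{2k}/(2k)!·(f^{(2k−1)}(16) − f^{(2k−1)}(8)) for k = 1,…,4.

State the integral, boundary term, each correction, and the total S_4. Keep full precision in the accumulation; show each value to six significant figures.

∫_8^16 x·e^(−x/21) dx evaluates to 53.3898.
½[f(8) + f(16)] = ½[5.46568 + 7.46842] = 6.46705.
Running total after boundary: 59.8569.
k=1: B_{2}/(2)! × [f^{(1)}(16) − f^{(1)}(8)] = 1/12 × (0.111137 − 0.422940) = -0.0259835.
Partial sum through k=1: 59.8309.
k=2: B_{4}/(4)! × [f^{(3)}(16) − f^{(3)}(8)] = −1/720 × (0.00236891 − 0.00405751) = 2.34527e-06.
Partial sum through k=2: 59.8309.
k=3: B_{6}/(6)! × [f^{(5)}(16) − f^{(5)}(8)] = 1/30240 × (1.01719e-05 − 1.62267e-05) = -2.00224e-10.
Partial sum through k=3: 59.8309.
k=4: B_{8}/(8)! × [f^{(7)}(16) − f^{(7)}(8)] = −1/1209600 × (3.39504e-08 − 5.27271e-08) = 1.55231e-14.

S_4 ≈ 59.8309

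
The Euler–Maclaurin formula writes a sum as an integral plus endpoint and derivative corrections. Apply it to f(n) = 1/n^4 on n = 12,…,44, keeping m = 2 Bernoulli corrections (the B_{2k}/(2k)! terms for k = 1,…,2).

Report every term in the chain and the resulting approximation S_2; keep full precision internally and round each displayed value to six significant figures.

The integral term ∫_12^44 1/x^4 dx = 0.000188988.
Endpoint term: (f(12) + f(44))/2 = (4.82253e-05 + 2.66802e-07)/2 = 2.42461e-05.
So far: 0.000213234.
k=1: B_{2}/(2)! × [f^{(1)}(44) − f^{(1)}(12)] = 1/12 × (-2.42547e-08 − (-1.60751e-05)) = 1.33757e-06.
Running total after k=1: 0.000214572.
k=2: B_{4}/(4)! × [f^{(3)}(44) − f^{(3)}(12)] = −1/720 × (-3.75848e-10 − (-3.34898e-06)) = -4.65084e-09.

S_2 ≈ 0.000214567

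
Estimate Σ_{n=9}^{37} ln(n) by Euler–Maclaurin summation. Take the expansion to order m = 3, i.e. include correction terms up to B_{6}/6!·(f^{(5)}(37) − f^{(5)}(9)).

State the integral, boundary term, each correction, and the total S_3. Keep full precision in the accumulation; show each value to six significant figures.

S_3 ≈ 88.7260

∫_9^37 ln(x) dx evaluates to 85.8289.
Endpoint term: (f(9) + f(37))/2 = (2.19722 + 3.61092)/2 = 2.90407.
Integral + boundary = 88.7330.
Correction k=1: B_{2}/2! · (f^{(1)}(37) − f^{(1)}(9)) = 1/12 · (0.0270270 − 0.111111) = -0.00700701.
Running total after k=1: 88.7260.
Correction k=2: B_{4}/4! · (f^{(3)}(37) − f^{(3)}(9)) = −1/720 · (3.94843e-05 − 0.00274348) = 3.75556e-06.
Running total after k=2: 88.7260.
Correction k=3: B_{6}/6! · (f^{(5)}(37) − f^{(5)}(9)) = 1/30240 · (3.46101e-07 − 0.000406442) = -1.34291e-08.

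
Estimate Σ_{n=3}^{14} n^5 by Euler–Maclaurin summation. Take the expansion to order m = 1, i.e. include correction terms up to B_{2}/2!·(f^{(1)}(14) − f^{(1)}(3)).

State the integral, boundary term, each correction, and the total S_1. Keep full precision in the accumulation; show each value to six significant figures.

S_1 ≈ 1.53981e+06

Integral: ∫_3^14 x^5 dx = 1.25480e+06.
Boundary: ½(f(3) + f(14)) = ½(243.000 + 537824) = 269034.
So far: 1.52383e+06.
k=1: B_{2}/(2)! × [f^{(1)}(14) − f^{(1)}(3)] = 1/12 × (192080 − 405.000) = 15972.9.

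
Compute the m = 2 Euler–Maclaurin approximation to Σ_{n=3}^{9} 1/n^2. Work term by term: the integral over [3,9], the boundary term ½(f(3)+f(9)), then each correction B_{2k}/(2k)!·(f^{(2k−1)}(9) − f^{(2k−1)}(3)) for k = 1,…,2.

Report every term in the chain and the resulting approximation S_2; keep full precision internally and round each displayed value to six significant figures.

S_2 ≈ 0.289758

∫_3^9 1/x^2 dx evaluates to 0.222222.
½[f(3) + f(9)] = ½[0.111111 + 0.0123457] = 0.0617284.
Integral + boundary = 0.283951.
Order-1 term: 1/12 · (-0.00274348 − (-0.0740741)) = 0.00594422.
Running total after k=1: 0.289895.
Order-2 term: −1/720 · (-0.000406442 − (-0.0987654)) = -0.000136610.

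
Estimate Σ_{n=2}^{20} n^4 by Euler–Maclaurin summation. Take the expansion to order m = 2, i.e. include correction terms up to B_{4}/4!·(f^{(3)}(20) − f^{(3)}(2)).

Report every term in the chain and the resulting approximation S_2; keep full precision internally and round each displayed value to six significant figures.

S_2 ≈ 722665

The integral term ∫_2^20 x^4 dx = 639994.
Boundary: ½(f(2) + f(20)) = ½(16.0000 + 160000) = 80008.0.
Running total after boundary: 720002.
k=1: B_{2}/(2)! × [f^{(1)}(20) − f^{(1)}(2)] = 1/12 × (32000.0 − 32.0000) = 2664.00.
After k=1: 722666.
k=2: B_{4}/(4)! × [f^{(3)}(20) − f^{(3)}(2)] = −1/720 × (480.000 − 48.0000) = -0.600000.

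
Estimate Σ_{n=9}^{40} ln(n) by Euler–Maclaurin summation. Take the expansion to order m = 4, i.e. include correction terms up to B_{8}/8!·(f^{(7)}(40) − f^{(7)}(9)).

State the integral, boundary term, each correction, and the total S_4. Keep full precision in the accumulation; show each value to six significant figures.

S_4 ≈ 99.7160

The integral term ∫_9^40 ln(x) dx = 96.7802.
½[f(9) + f(40)] = ½[2.19722 + 3.68888] = 2.94305.
Integral + boundary = 99.7232.
Order-1 term: 1/12 · (0.0250000 − 0.111111) = -0.00717593.
After k=1: 99.7160.
Order-2 term: −1/720 · (3.12500e-05 − 0.00274348) = 3.76699e-06.
After k=2: 99.7160.
Order-3 term: 1/30240 · (2.34375e-07 − 0.000406442) = -1.34328e-08.
After k=3: 99.7160.
Order-4 term: −1/1209600 · (4.39453e-09 − 0.000150534) = 1.24446e-10.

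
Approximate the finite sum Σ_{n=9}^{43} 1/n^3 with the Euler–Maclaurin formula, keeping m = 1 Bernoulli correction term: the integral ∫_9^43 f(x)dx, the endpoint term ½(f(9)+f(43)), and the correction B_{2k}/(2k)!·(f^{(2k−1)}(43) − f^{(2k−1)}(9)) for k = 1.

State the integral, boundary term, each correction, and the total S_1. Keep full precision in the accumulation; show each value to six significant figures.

S_1 ≈ 0.00663261

Integral: ∫_9^43 1/x^3 dx = 0.00590242.
½[f(9) + f(43)] = ½[0.00137174 + 1.25775e-05] = 0.000692160.
Running total after boundary: 0.00659458.
Correction k=1: B_{2}/2! · (f^{(1)}(43) − f^{(1)}(9)) = 1/12 · (-8.77501e-07 − (-0.000457247)) = 3.80308e-05.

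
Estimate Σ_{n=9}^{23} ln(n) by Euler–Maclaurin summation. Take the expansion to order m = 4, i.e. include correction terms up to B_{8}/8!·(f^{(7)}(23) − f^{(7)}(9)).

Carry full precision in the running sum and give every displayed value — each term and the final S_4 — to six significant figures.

Integral: ∫_9^23 ln(x) dx = 38.3413.
Boundary: ½(f(9) + f(23)) = ½(2.19722 + 3.13549) = 2.66636.
So far: 41.0077.
k=1: B_{2}/(2)! × [f^{(1)}(23) − f^{(1)}(9)] = 1/12 × (0.0434783 − 0.111111) = -0.00563607.
Partial sum through k=1: 41.0021.
k=2: B_{4}/(4)! × [f^{(3)}(23) − f^{(3)}(9)] = −1/720 × (0.000164379 − 0.00274348) = 3.58209e-06.
Partial sum through k=2: 41.0021.
k=3: B_{6}/(6)! × [f^{(5)}(23) − f^{(5)}(9)] = 1/30240 × (3.72883e-06 − 0.000406442) = -1.33172e-08.
Partial sum through k=3: 41.0021.
k=4: B_{8}/(8)! × [f^{(7)}(23) − f^{(7)}(9)] = −1/1209600 × (2.11465e-07 − 0.000150534) = 1.24275e-10.

S_4 ≈ 41.0021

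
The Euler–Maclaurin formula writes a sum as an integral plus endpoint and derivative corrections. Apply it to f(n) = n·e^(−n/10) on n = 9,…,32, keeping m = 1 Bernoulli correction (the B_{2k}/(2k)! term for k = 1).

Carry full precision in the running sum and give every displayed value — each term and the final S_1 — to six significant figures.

S_1 ≈ 62.5990

Integral: ∫_9^32 x·e^(−x/10) dx = 60.1281.
Boundary: ½(f(9) + f(32)) = ½(3.65913 + 1.30439) = 2.48176.
So far: 62.6099.
k=1: B_{2}/(2)! × [f^{(1)}(32) − f^{(1)}(9)] = 1/12 × (-0.0896768 − 0.0406570) = -0.0108612.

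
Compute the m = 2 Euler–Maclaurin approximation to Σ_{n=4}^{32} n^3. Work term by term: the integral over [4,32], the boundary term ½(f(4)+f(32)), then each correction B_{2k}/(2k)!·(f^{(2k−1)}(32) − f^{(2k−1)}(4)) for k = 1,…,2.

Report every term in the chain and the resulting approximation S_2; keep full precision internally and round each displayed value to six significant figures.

S_2 ≈ 278748

Integral: ∫_4^32 x^3 dx = 262080.
Boundary: ½(f(4) + f(32)) = ½(64.0000 + 32768.0) = 16416.0.
Integral + boundary = 278496.
Correction k=1: B_{2}/2! · (f^{(1)}(32) − f^{(1)}(4)) = 1/12 · (3072.00 − 48.0000) = 252.000.
After k=1: 278748.
Correction k=2: B_{4}/4! · (f^{(3)}(32) − f^{(3)}(4)) = −1/720 · (6.00000 − 6.00000) = 0.00000.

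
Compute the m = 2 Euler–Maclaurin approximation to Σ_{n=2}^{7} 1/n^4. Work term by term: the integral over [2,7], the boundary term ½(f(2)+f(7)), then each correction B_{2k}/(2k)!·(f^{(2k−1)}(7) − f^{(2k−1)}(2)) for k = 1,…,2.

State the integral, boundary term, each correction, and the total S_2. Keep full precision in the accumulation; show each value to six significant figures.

S_2 ≈ 0.0812480

Integral: ∫_2^7 1/x^4 dx = 0.0406948.
½[f(2) + f(7)] = ½[0.0625000 + 0.000416493] = 0.0314582.
So far: 0.0721531.
k=1: B_{2}/(2)! × [f^{(1)}(7) − f^{(1)}(2)] = 1/12 × (-0.000237996 − (-0.125000)) = 0.0103968.
After k=1: 0.0825499.
k=2: B_{4}/(4)! × [f^{(3)}(7) − f^{(3)}(2)] = −1/720 × (-0.000145712 − (-0.937500)) = -0.00130188.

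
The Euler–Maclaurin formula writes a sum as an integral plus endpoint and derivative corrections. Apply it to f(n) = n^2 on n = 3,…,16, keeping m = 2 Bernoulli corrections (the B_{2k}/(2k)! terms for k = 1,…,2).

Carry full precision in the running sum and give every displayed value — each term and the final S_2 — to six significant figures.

S_2 ≈ 1491.00

∫_3^16 x^2 dx evaluates to 1356.33.
½[f(3) + f(16)] = ½[9.00000 + 256.000] = 132.500.
Integral + boundary = 1488.83.
Order-1 term: 1/12 · (32.0000 − 6.00000) = 2.16667.
After k=1: 1491.00.
Order-2 term: −1/720 · (0.00000 − 0.00000) = 0.00000.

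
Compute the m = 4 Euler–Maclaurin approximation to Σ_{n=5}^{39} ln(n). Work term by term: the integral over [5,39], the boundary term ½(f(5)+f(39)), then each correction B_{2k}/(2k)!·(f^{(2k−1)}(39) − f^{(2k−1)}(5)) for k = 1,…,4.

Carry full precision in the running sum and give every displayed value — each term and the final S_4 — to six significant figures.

The integral term ∫_5^39 ln(x) dx = 100.832.
½[f(5) + f(39)] = ½[1.60944 + 3.66356] = 2.63650.
Integral + boundary = 103.468.
Correction k=1: B_{2}/2! · (f^{(1)}(39) − f^{(1)}(5)) = 1/12 · (0.0256410 − 0.200000) = -0.0145299.
Running total after k=1: 103.454.
Correction k=2: B_{4}/4! · (f^{(3)}(39) − f^{(3)}(5)) = −1/720 · (3.37160e-05 − 0.0160000) = 2.21754e-05.
Running total after k=2: 103.454.
Correction k=3: B_{6}/6! · (f^{(5)}(39) − f^{(5)}(5)) = 1/30240 · (2.66004e-07 − 0.00768000) = -2.53959e-07.
Running total after k=3: 103.454.
Correction k=4: B_{8}/8! · (f^{(7)}(39) − f^{(7)}(5)) = −1/1209600 · (5.24663e-09 − 0.00921600) = 7.61904e-09.

S_4 ≈ 103.454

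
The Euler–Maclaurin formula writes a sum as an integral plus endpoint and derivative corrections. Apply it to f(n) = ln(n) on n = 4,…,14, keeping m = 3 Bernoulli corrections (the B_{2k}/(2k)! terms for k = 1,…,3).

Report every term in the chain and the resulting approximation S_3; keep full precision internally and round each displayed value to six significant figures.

Integral: ∫_4^14 ln(x) dx = 21.4016.
½[f(4) + f(14)] = ½[1.38629 + 2.63906] = 2.01268.
Running total after boundary: 23.4143.
k=1: B_{2}/(2)! × [f^{(1)}(14) − f^{(1)}(4)] = 1/12 × (0.0714286 − 0.250000) = -0.0148810.
After k=1: 23.3994.
k=2: B_{4}/(4)! × [f^{(3)}(14) − f^{(3)}(4)] = −1/720 × (0.000728863 − 0.0312500) = 4.23905e-05.
After k=2: 23.3995.
k=3: B_{6}/(6)! × [f^{(5)}(14) − f^{(5)}(4)] = 1/30240 × (4.46243e-05 − 0.0234375) = -7.73574e-07.

S_3 ≈ 23.3995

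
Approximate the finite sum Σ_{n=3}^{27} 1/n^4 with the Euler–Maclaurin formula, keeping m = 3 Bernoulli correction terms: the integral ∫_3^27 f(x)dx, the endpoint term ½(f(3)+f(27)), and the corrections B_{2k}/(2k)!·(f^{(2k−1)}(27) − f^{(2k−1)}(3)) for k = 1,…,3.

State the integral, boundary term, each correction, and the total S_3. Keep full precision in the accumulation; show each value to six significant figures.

∫_3^27 1/x^4 dx evaluates to 0.0123287.
Boundary: ½(f(3) + f(27)) = ½(0.0123457 + 1.88168e-06) = 0.00617378.
Running total after boundary: 0.0185025.
k=1: B_{2}/(2)! × [f^{(1)}(27) − f^{(1)}(3)] = 1/12 × (-2.78767e-07 − (-0.0164609)) = 0.00137172.
Running total after k=1: 0.0198742.
k=2: B_{4}/(4)! × [f^{(3)}(27) − f^{(3)}(3)] = −1/720 × (-1.14719e-08 − (-0.0548697)) = -7.62079e-05.
Running total after k=2: 0.0197980.
k=3: B_{6}/(6)! × [f^{(5)}(27) − f^{(5)}(3)] = 1/30240 × (-8.81242e-10 − (-0.341411)) = 1.12901e-05.

S_3 ≈ 0.0198093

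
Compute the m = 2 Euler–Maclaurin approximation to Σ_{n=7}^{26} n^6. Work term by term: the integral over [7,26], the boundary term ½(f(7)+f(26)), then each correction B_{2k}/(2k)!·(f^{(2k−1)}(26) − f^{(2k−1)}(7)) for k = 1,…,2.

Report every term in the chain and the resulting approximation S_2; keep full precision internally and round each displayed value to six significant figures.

Integral: ∫_7^26 x^6 dx = 1.14728e+09.
Boundary: ½(f(7) + f(26)) = ½(117649 + 3.08916e+08) = 1.54517e+08.
Integral + boundary = 1.30180e+09.
Order-1 term: 1/12 · (7.12883e+07 − 100842) = 5.93228e+06.
After k=1: 1.30773e+09.
Order-2 term: −1/720 · (2.10912e+06 − 41160.0) = -2872.17.

S_2 ≈ 1.30773e+09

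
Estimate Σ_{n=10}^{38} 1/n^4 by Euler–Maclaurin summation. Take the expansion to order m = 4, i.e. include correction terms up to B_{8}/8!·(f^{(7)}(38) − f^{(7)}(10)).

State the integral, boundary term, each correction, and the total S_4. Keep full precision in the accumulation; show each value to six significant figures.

∫_10^38 1/x^4 dx evaluates to 0.000327259.
Boundary: ½(f(10) + f(38)) = ½(0.000100000 + 4.79585e-07) = 5.02398e-05.
So far: 0.000377498.
k=1: B_{2}/(2)! × [f^{(1)}(38) − f^{(1)}(10)] = 1/12 × (-5.04826e-08 − (-4.00000e-05)) = 3.32913e-06.
Partial sum through k=1: 0.000380828.
k=2: B_{4}/(4)! × [f^{(3)}(38) − f^{(3)}(10)] = −1/720 × (-1.04881e-09 − (-1.20000e-05)) = -1.66652e-08.
Partial sum through k=2: 0.000380811.
k=3: B_{6}/(6)! × [f^{(5)}(38) − f^{(5)}(10)] = 1/30240 × (-4.06740e-11 − (-6.72000e-06)) = 2.22221e-10.
Partial sum through k=3: 0.000380811.
k=4: B_{8}/(8)! × [f^{(7)}(38) − f^{(7)}(10)] = −1/1209600 × (-2.53508e-12 − (-6.04800e-06)) = -5.00000e-12.

S_4 ≈ 0.000380811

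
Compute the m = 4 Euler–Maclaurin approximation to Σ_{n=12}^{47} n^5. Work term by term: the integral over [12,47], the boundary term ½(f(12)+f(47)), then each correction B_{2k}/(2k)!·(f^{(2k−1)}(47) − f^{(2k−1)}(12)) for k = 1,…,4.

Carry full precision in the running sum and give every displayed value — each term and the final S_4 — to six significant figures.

S_4 ≈ 1.91286e+09

∫_12^47 x^5 dx evaluates to 1.79604e+09.
Endpoint term: (f(12) + f(47))/2 = (248832 + 2.29345e+08)/2 = 1.14797e+08.
Integral + boundary = 1.91084e+09.
Correction k=1: B_{2}/2! · (f^{(1)}(47) − f^{(1)}(12)) = 1/12 · (2.43984e+07 − 103680) = 2.02456e+06.
After k=1: 1.91286e+09.
Correction k=2: B_{4}/4! · (f^{(3)}(47) − f^{(3)}(12)) = −1/720 · (132540 − 8640.00) = -172.083.
After k=2: 1.91286e+09.
Correction k=3: B_{6}/6! · (f^{(5)}(47) − f^{(5)}(12)) = 1/30240 · (120.000 − 120.000) = 0.00000.
After k=3: 1.91286e+09.
Correction k=4: B_{8}/8! · (f^{(7)}(47) − f^{(7)}(12)) = −1/1209600 · (0.00000 − 0.00000) = 0.00000.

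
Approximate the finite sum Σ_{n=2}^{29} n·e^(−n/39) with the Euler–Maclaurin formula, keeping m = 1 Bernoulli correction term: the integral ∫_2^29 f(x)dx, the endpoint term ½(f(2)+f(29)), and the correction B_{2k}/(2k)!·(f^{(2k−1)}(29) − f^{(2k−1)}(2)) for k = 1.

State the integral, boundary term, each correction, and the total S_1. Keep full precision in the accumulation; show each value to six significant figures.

S_1 ≈ 266.073

∫_2^29 x·e^(−x/39) dx evaluates to 258.295.
Endpoint term: (f(2) + f(29))/2 = (1.90002 + 13.7867)/2 = 7.84337.
Running total after boundary: 266.138.
Order-1 term: 1/12 · (0.121899 − 0.901292) = -0.0649495.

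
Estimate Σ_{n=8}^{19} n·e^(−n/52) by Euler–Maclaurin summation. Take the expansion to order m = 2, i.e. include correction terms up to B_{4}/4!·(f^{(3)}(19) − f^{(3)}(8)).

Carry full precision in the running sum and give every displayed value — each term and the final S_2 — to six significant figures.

S_2 ≈ 123.110

The integral term ∫_8^19 x·e^(−x/52) dx = 113.112.
½[f(8) + f(19)] = ½[6.85923 + 13.1847] = 10.0219.
Integral + boundary = 123.134.
Correction k=1: B_{2}/2! · (f^{(1)}(19) − f^{(1)}(8)) = 1/12 · (0.440378 − 0.725496) = -0.0237598.
Partial sum through k=1: 123.110.
Correction k=2: B_{4}/4! · (f^{(3)}(19) − f^{(3)}(8)) = −1/720 · (0.000676123 − 0.000902479) = 3.14383e-07.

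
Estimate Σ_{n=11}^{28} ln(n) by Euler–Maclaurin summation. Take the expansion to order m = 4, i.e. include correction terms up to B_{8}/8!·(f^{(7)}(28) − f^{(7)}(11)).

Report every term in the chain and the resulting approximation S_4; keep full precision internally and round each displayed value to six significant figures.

S_4 ≈ 52.7853

∫_11^28 ln(x) dx evaluates to 49.9249.
Boundary: ½(f(11) + f(28)) = ½(2.39790 + 3.33220) = 2.86505.
Integral + boundary = 52.7899.
Correction k=1: B_{2}/2! · (f^{(1)}(28) − f^{(1)}(11)) = 1/12 · (0.0357143 − 0.0909091) = -0.00459957.
Running total after k=1: 52.7853.
Correction k=2: B_{4}/4! · (f^{(3)}(28) − f^{(3)}(11)) = −1/720 · (9.11079e-05 − 0.00150263) = 1.96045e-06.
Running total after k=2: 52.7853.
Correction k=3: B_{6}/6! · (f^{(5)}(28) − f^{(5)}(11)) = 1/30240 · (1.39451e-06 − 0.000149021) = -4.88183e-09.
Running total after k=3: 52.7853.
Correction k=4: B_{8}/8! · (f^{(7)}(28) − f^{(7)}(11)) = −1/1209600 · (5.33613e-08 − 3.69474e-05) = 3.05010e-11.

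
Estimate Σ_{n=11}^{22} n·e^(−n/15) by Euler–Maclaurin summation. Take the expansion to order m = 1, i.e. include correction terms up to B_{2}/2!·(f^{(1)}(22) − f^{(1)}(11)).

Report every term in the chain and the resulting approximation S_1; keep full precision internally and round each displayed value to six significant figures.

∫_11^22 x·e^(−x/15) dx evaluates to 59.2844.
Boundary: ½(f(11) + f(22)) = ½(5.28336 + 5.07525) = 5.17930.
Running total after boundary: 64.4637.
k=1: B_{2}/(2)! × [f^{(1)}(22) − f^{(1)}(11)] = 1/12 × (-0.107657 − 0.128081) = -0.0196449.

S_1 ≈ 64.4440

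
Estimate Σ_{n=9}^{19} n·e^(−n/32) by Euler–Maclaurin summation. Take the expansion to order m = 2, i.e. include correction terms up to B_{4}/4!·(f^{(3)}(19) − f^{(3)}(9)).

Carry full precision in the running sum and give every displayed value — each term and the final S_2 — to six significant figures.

S_2 ≈ 97.6902

Integral: ∫_9^19 x·e^(−x/32) dx = 89.0736.
Boundary: ½(f(9) + f(19)) = ½(6.79356 + 10.4928) = 8.64318.
So far: 97.7167.
Order-1 term: 1/12 · (0.224353 − 0.542541) = -0.0265157.
After k=1: 97.6902.
Order-2 term: −1/720 · (0.00129771 − 0.00200412) = 9.81123e-07.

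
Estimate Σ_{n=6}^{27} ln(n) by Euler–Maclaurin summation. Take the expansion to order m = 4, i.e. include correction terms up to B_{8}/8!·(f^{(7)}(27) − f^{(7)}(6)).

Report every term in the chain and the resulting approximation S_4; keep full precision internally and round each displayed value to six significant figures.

Integral: ∫_6^27 ln(x) dx = 57.2370.
½[f(6) + f(27)] = ½[1.79176 + 3.29584] = 2.54380.
So far: 59.7808.
Correction k=1: B_{2}/2! · (f^{(1)}(27) − f^{(1)}(6)) = 1/12 · (0.0370370 − 0.166667) = -0.0108025.
After k=1: 59.7700.
Correction k=2: B_{4}/4! · (f^{(3)}(27) − f^{(3)}(6)) = −1/720 · (0.000101611 − 0.00925926) = 1.27190e-05.
After k=2: 59.7700.
Correction k=3: B_{6}/6! · (f^{(5)}(27) − f^{(5)}(6)) = 1/30240 · (1.67260e-06 − 0.00308642) = -1.02009e-07.
After k=3: 59.7700.
Correction k=4: B_{8}/8! · (f^{(7)}(27) − f^{(7)}(6)) = −1/1209600 · (6.88313e-08 − 0.00257202) = 2.12628e-09.

S_4 ≈ 59.7700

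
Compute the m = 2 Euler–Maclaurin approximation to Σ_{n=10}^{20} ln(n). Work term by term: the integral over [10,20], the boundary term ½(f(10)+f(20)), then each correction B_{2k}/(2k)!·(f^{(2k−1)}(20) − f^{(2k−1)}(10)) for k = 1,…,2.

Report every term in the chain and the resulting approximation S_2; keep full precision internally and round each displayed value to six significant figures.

Integral: ∫_10^20 ln(x) dx = 26.8888.
½[f(10) + f(20)] = ½[2.30259 + 2.99573] = 2.64916.
Running total after boundary: 29.5380.
Correction k=1: B_{2}/2! · (f^{(1)}(20) − f^{(1)}(10)) = 1/12 · (0.0500000 − 0.100000) = -0.00416667.
Partial sum through k=1: 29.5338.
Correction k=2: B_{4}/4! · (f^{(3)}(20) − f^{(3)}(10)) = −1/720 · (0.000250000 − 0.00200000) = 2.43056e-06.

S_2 ≈ 29.5338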